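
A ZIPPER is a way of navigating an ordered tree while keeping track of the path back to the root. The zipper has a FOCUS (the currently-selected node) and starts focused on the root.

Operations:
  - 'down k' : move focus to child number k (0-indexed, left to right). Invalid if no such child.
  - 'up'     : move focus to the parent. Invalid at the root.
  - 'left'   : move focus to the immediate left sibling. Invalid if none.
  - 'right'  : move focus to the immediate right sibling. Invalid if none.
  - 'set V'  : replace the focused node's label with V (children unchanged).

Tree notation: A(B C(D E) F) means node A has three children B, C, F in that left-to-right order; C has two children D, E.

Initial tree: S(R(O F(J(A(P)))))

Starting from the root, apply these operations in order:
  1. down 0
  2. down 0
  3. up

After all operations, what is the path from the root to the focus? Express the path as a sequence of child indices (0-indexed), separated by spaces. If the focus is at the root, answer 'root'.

Answer: 0

Derivation:
Step 1 (down 0): focus=R path=0 depth=1 children=['O', 'F'] left=[] right=[] parent=S
Step 2 (down 0): focus=O path=0/0 depth=2 children=[] left=[] right=['F'] parent=R
Step 3 (up): focus=R path=0 depth=1 children=['O', 'F'] left=[] right=[] parent=S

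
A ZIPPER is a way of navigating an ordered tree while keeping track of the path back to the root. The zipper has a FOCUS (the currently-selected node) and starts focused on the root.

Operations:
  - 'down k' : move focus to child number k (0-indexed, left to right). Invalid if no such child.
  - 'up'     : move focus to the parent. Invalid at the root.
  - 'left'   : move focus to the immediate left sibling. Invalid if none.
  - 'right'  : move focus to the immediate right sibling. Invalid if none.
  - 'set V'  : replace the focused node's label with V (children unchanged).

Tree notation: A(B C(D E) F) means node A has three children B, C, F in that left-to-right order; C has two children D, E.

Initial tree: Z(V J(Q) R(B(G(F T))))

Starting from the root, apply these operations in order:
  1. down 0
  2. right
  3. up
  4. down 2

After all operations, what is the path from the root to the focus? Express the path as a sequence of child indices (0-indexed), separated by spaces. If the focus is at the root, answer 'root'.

Step 1 (down 0): focus=V path=0 depth=1 children=[] left=[] right=['J', 'R'] parent=Z
Step 2 (right): focus=J path=1 depth=1 children=['Q'] left=['V'] right=['R'] parent=Z
Step 3 (up): focus=Z path=root depth=0 children=['V', 'J', 'R'] (at root)
Step 4 (down 2): focus=R path=2 depth=1 children=['B'] left=['V', 'J'] right=[] parent=Z

Answer: 2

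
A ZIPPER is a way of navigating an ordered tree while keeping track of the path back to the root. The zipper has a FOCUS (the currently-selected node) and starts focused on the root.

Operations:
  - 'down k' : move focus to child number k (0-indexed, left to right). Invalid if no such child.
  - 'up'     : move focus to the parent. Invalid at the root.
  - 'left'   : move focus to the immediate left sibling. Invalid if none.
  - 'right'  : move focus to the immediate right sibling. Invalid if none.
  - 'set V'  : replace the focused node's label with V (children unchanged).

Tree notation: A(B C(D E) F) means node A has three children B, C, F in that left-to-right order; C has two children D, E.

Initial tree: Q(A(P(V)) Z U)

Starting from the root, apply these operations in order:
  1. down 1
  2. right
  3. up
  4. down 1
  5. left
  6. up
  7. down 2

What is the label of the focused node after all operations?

Step 1 (down 1): focus=Z path=1 depth=1 children=[] left=['A'] right=['U'] parent=Q
Step 2 (right): focus=U path=2 depth=1 children=[] left=['A', 'Z'] right=[] parent=Q
Step 3 (up): focus=Q path=root depth=0 children=['A', 'Z', 'U'] (at root)
Step 4 (down 1): focus=Z path=1 depth=1 children=[] left=['A'] right=['U'] parent=Q
Step 5 (left): focus=A path=0 depth=1 children=['P'] left=[] right=['Z', 'U'] parent=Q
Step 6 (up): focus=Q path=root depth=0 children=['A', 'Z', 'U'] (at root)
Step 7 (down 2): focus=U path=2 depth=1 children=[] left=['A', 'Z'] right=[] parent=Q

Answer: U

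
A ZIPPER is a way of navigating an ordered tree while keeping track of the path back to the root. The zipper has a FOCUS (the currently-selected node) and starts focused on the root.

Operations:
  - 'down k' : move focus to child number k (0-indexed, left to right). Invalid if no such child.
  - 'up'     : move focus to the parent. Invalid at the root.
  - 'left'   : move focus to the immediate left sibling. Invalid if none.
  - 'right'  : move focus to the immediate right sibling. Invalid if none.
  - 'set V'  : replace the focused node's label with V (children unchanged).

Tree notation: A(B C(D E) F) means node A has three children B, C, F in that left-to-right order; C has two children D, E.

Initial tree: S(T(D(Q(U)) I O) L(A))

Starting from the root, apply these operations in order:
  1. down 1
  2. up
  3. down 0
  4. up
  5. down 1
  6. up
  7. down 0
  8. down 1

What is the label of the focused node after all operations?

Step 1 (down 1): focus=L path=1 depth=1 children=['A'] left=['T'] right=[] parent=S
Step 2 (up): focus=S path=root depth=0 children=['T', 'L'] (at root)
Step 3 (down 0): focus=T path=0 depth=1 children=['D', 'I', 'O'] left=[] right=['L'] parent=S
Step 4 (up): focus=S path=root depth=0 children=['T', 'L'] (at root)
Step 5 (down 1): focus=L path=1 depth=1 children=['A'] left=['T'] right=[] parent=S
Step 6 (up): focus=S path=root depth=0 children=['T', 'L'] (at root)
Step 7 (down 0): focus=T path=0 depth=1 children=['D', 'I', 'O'] left=[] right=['L'] parent=S
Step 8 (down 1): focus=I path=0/1 depth=2 children=[] left=['D'] right=['O'] parent=T

Answer: I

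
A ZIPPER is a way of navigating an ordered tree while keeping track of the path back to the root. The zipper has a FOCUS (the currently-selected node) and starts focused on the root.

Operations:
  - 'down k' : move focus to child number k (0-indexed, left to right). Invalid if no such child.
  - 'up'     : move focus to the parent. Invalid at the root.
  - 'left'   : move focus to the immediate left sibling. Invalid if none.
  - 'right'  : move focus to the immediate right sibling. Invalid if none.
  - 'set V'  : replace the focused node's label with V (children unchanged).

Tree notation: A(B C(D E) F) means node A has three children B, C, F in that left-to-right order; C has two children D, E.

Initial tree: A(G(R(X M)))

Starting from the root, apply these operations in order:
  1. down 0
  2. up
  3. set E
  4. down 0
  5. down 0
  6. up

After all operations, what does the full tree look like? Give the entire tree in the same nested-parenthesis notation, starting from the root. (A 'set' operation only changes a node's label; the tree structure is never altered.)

Step 1 (down 0): focus=G path=0 depth=1 children=['R'] left=[] right=[] parent=A
Step 2 (up): focus=A path=root depth=0 children=['G'] (at root)
Step 3 (set E): focus=E path=root depth=0 children=['G'] (at root)
Step 4 (down 0): focus=G path=0 depth=1 children=['R'] left=[] right=[] parent=E
Step 5 (down 0): focus=R path=0/0 depth=2 children=['X', 'M'] left=[] right=[] parent=G
Step 6 (up): focus=G path=0 depth=1 children=['R'] left=[] right=[] parent=E

Answer: E(G(R(X M)))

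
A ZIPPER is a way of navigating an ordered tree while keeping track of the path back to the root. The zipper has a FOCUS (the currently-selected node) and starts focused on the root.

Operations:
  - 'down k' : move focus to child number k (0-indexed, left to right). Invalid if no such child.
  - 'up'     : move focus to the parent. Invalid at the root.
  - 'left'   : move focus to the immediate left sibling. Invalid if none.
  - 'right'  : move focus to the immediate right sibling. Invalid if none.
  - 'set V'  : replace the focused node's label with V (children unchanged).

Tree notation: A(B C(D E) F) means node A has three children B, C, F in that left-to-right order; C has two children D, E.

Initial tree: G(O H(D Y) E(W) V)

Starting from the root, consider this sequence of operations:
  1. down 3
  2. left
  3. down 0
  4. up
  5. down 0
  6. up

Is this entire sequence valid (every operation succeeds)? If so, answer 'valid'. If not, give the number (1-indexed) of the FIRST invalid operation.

Answer: valid

Derivation:
Step 1 (down 3): focus=V path=3 depth=1 children=[] left=['O', 'H', 'E'] right=[] parent=G
Step 2 (left): focus=E path=2 depth=1 children=['W'] left=['O', 'H'] right=['V'] parent=G
Step 3 (down 0): focus=W path=2/0 depth=2 children=[] left=[] right=[] parent=E
Step 4 (up): focus=E path=2 depth=1 children=['W'] left=['O', 'H'] right=['V'] parent=G
Step 5 (down 0): focus=W path=2/0 depth=2 children=[] left=[] right=[] parent=E
Step 6 (up): focus=E path=2 depth=1 children=['W'] left=['O', 'H'] right=['V'] parent=G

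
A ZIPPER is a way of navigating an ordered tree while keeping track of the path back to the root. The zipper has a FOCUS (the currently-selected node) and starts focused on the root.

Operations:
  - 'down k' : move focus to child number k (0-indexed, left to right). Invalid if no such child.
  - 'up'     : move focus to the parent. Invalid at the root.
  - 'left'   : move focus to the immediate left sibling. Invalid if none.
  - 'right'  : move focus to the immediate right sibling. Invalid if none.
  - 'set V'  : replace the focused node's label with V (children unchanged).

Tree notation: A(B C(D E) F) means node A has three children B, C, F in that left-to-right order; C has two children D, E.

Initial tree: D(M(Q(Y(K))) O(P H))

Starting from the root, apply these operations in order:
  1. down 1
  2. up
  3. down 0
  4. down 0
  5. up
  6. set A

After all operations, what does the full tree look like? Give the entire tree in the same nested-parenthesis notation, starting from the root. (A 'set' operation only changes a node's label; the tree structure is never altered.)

Step 1 (down 1): focus=O path=1 depth=1 children=['P', 'H'] left=['M'] right=[] parent=D
Step 2 (up): focus=D path=root depth=0 children=['M', 'O'] (at root)
Step 3 (down 0): focus=M path=0 depth=1 children=['Q'] left=[] right=['O'] parent=D
Step 4 (down 0): focus=Q path=0/0 depth=2 children=['Y'] left=[] right=[] parent=M
Step 5 (up): focus=M path=0 depth=1 children=['Q'] left=[] right=['O'] parent=D
Step 6 (set A): focus=A path=0 depth=1 children=['Q'] left=[] right=['O'] parent=D

Answer: D(A(Q(Y(K))) O(P H))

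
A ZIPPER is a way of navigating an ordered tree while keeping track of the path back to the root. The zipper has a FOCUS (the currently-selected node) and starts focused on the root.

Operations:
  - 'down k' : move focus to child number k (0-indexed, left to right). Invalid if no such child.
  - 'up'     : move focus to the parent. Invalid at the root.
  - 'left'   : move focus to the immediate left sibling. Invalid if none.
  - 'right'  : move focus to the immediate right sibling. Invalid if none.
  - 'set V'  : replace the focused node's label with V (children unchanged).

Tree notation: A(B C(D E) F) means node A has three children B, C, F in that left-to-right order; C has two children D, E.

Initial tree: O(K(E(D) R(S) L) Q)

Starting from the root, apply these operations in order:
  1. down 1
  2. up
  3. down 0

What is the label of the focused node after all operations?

Answer: K

Derivation:
Step 1 (down 1): focus=Q path=1 depth=1 children=[] left=['K'] right=[] parent=O
Step 2 (up): focus=O path=root depth=0 children=['K', 'Q'] (at root)
Step 3 (down 0): focus=K path=0 depth=1 children=['E', 'R', 'L'] left=[] right=['Q'] parent=O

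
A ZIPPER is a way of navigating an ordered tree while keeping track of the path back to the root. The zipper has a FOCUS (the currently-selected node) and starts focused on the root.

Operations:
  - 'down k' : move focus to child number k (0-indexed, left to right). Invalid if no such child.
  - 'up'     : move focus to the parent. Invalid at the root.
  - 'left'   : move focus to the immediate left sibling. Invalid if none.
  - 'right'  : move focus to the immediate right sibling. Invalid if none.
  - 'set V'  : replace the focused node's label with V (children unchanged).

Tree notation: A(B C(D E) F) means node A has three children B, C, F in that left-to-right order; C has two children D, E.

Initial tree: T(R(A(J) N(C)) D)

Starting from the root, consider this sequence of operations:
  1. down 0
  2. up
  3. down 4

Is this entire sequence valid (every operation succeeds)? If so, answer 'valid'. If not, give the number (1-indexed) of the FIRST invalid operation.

Answer: 3

Derivation:
Step 1 (down 0): focus=R path=0 depth=1 children=['A', 'N'] left=[] right=['D'] parent=T
Step 2 (up): focus=T path=root depth=0 children=['R', 'D'] (at root)
Step 3 (down 4): INVALID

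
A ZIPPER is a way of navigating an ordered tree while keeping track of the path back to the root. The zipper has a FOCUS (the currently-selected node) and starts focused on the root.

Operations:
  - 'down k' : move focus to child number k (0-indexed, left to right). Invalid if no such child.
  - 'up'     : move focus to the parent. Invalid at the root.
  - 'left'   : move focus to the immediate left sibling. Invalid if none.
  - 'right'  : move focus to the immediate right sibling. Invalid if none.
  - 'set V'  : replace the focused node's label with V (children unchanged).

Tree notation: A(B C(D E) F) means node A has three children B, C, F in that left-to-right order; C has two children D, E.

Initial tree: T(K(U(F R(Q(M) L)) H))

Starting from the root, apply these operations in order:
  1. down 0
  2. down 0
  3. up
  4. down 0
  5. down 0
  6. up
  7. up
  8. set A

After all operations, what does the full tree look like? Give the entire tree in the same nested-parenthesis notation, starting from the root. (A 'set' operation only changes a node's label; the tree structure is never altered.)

Answer: T(A(U(F R(Q(M) L)) H))

Derivation:
Step 1 (down 0): focus=K path=0 depth=1 children=['U', 'H'] left=[] right=[] parent=T
Step 2 (down 0): focus=U path=0/0 depth=2 children=['F', 'R'] left=[] right=['H'] parent=K
Step 3 (up): focus=K path=0 depth=1 children=['U', 'H'] left=[] right=[] parent=T
Step 4 (down 0): focus=U path=0/0 depth=2 children=['F', 'R'] left=[] right=['H'] parent=K
Step 5 (down 0): focus=F path=0/0/0 depth=3 children=[] left=[] right=['R'] parent=U
Step 6 (up): focus=U path=0/0 depth=2 children=['F', 'R'] left=[] right=['H'] parent=K
Step 7 (up): focus=K path=0 depth=1 children=['U', 'H'] left=[] right=[] parent=T
Step 8 (set A): focus=A path=0 depth=1 children=['U', 'H'] left=[] right=[] parent=T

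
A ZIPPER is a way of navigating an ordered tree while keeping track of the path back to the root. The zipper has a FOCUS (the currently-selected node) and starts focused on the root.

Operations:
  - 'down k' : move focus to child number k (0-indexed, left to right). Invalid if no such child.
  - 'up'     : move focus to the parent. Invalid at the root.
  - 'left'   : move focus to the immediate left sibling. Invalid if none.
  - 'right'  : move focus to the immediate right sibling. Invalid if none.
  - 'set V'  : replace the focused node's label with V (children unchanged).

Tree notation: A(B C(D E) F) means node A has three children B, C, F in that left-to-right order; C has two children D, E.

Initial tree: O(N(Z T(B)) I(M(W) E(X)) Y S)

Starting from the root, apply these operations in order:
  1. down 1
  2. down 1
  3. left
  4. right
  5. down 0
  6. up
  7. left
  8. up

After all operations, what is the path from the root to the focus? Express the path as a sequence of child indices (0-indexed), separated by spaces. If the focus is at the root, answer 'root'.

Answer: 1

Derivation:
Step 1 (down 1): focus=I path=1 depth=1 children=['M', 'E'] left=['N'] right=['Y', 'S'] parent=O
Step 2 (down 1): focus=E path=1/1 depth=2 children=['X'] left=['M'] right=[] parent=I
Step 3 (left): focus=M path=1/0 depth=2 children=['W'] left=[] right=['E'] parent=I
Step 4 (right): focus=E path=1/1 depth=2 children=['X'] left=['M'] right=[] parent=I
Step 5 (down 0): focus=X path=1/1/0 depth=3 children=[] left=[] right=[] parent=E
Step 6 (up): focus=E path=1/1 depth=2 children=['X'] left=['M'] right=[] parent=I
Step 7 (left): focus=M path=1/0 depth=2 children=['W'] left=[] right=['E'] parent=I
Step 8 (up): focus=I path=1 depth=1 children=['M', 'E'] left=['N'] right=['Y', 'S'] parent=O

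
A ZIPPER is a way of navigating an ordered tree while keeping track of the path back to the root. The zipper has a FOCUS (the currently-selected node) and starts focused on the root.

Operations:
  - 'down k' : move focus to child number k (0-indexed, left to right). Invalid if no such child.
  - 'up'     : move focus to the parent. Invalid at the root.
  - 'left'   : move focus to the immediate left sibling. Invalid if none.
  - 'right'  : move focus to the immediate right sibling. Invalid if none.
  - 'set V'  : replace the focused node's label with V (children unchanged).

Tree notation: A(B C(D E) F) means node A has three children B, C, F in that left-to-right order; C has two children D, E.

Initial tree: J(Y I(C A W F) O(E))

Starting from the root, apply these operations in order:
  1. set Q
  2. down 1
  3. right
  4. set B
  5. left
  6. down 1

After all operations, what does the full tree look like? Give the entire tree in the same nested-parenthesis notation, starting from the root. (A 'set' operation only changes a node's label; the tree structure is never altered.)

Step 1 (set Q): focus=Q path=root depth=0 children=['Y', 'I', 'O'] (at root)
Step 2 (down 1): focus=I path=1 depth=1 children=['C', 'A', 'W', 'F'] left=['Y'] right=['O'] parent=Q
Step 3 (right): focus=O path=2 depth=1 children=['E'] left=['Y', 'I'] right=[] parent=Q
Step 4 (set B): focus=B path=2 depth=1 children=['E'] left=['Y', 'I'] right=[] parent=Q
Step 5 (left): focus=I path=1 depth=1 children=['C', 'A', 'W', 'F'] left=['Y'] right=['B'] parent=Q
Step 6 (down 1): focus=A path=1/1 depth=2 children=[] left=['C'] right=['W', 'F'] parent=I

Answer: Q(Y I(C A W F) B(E))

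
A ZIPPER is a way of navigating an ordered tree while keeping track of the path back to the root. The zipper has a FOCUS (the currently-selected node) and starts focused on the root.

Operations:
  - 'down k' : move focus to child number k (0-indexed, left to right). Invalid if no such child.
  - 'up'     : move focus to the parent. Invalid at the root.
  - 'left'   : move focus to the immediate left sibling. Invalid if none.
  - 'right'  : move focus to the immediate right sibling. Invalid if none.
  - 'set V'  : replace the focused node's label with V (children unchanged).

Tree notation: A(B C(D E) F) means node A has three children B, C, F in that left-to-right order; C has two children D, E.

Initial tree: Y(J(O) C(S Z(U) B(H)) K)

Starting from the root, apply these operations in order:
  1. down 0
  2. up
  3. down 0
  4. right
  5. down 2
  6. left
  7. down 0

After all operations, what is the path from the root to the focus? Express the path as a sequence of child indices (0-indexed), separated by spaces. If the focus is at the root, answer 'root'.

Step 1 (down 0): focus=J path=0 depth=1 children=['O'] left=[] right=['C', 'K'] parent=Y
Step 2 (up): focus=Y path=root depth=0 children=['J', 'C', 'K'] (at root)
Step 3 (down 0): focus=J path=0 depth=1 children=['O'] left=[] right=['C', 'K'] parent=Y
Step 4 (right): focus=C path=1 depth=1 children=['S', 'Z', 'B'] left=['J'] right=['K'] parent=Y
Step 5 (down 2): focus=B path=1/2 depth=2 children=['H'] left=['S', 'Z'] right=[] parent=C
Step 6 (left): focus=Z path=1/1 depth=2 children=['U'] left=['S'] right=['B'] parent=C
Step 7 (down 0): focus=U path=1/1/0 depth=3 children=[] left=[] right=[] parent=Z

Answer: 1 1 0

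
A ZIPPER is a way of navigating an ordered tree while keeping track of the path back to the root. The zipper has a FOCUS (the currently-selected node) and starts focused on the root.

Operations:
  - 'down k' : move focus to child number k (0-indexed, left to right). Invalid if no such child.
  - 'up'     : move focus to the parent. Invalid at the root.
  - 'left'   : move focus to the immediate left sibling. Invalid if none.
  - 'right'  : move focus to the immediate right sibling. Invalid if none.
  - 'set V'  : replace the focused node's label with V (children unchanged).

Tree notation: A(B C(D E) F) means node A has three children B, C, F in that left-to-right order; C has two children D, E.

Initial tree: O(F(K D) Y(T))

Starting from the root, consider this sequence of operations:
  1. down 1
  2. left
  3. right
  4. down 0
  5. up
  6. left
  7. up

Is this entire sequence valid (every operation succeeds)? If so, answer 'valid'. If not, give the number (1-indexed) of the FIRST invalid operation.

Answer: valid

Derivation:
Step 1 (down 1): focus=Y path=1 depth=1 children=['T'] left=['F'] right=[] parent=O
Step 2 (left): focus=F path=0 depth=1 children=['K', 'D'] left=[] right=['Y'] parent=O
Step 3 (right): focus=Y path=1 depth=1 children=['T'] left=['F'] right=[] parent=O
Step 4 (down 0): focus=T path=1/0 depth=2 children=[] left=[] right=[] parent=Y
Step 5 (up): focus=Y path=1 depth=1 children=['T'] left=['F'] right=[] parent=O
Step 6 (left): focus=F path=0 depth=1 children=['K', 'D'] left=[] right=['Y'] parent=O
Step 7 (up): focus=O path=root depth=0 children=['F', 'Y'] (at root)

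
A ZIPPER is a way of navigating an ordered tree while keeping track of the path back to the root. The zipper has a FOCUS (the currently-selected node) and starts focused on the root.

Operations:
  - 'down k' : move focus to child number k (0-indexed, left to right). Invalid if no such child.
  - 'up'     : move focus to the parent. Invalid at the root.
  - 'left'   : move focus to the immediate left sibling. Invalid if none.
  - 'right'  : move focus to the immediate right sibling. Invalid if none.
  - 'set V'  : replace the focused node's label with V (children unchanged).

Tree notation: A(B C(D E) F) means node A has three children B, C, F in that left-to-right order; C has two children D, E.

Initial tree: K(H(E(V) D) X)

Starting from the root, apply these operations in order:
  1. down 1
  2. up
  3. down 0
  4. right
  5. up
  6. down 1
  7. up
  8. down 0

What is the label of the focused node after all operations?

Answer: H

Derivation:
Step 1 (down 1): focus=X path=1 depth=1 children=[] left=['H'] right=[] parent=K
Step 2 (up): focus=K path=root depth=0 children=['H', 'X'] (at root)
Step 3 (down 0): focus=H path=0 depth=1 children=['E', 'D'] left=[] right=['X'] parent=K
Step 4 (right): focus=X path=1 depth=1 children=[] left=['H'] right=[] parent=K
Step 5 (up): focus=K path=root depth=0 children=['H', 'X'] (at root)
Step 6 (down 1): focus=X path=1 depth=1 children=[] left=['H'] right=[] parent=K
Step 7 (up): focus=K path=root depth=0 children=['H', 'X'] (at root)
Step 8 (down 0): focus=H path=0 depth=1 children=['E', 'D'] left=[] right=['X'] parent=K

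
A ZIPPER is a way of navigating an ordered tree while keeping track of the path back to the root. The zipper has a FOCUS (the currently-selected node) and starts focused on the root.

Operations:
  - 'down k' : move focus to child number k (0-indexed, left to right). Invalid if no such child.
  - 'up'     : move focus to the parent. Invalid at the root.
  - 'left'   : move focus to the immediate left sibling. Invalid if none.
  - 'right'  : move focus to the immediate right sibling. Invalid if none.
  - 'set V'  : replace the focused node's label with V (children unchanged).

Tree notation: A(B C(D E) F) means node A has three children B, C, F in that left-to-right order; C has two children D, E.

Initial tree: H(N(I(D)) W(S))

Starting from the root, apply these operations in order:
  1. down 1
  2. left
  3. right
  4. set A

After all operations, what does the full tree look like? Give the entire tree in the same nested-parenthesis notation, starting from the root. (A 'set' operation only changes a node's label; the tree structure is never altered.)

Answer: H(N(I(D)) A(S))

Derivation:
Step 1 (down 1): focus=W path=1 depth=1 children=['S'] left=['N'] right=[] parent=H
Step 2 (left): focus=N path=0 depth=1 children=['I'] left=[] right=['W'] parent=H
Step 3 (right): focus=W path=1 depth=1 children=['S'] left=['N'] right=[] parent=H
Step 4 (set A): focus=A path=1 depth=1 children=['S'] left=['N'] right=[] parent=H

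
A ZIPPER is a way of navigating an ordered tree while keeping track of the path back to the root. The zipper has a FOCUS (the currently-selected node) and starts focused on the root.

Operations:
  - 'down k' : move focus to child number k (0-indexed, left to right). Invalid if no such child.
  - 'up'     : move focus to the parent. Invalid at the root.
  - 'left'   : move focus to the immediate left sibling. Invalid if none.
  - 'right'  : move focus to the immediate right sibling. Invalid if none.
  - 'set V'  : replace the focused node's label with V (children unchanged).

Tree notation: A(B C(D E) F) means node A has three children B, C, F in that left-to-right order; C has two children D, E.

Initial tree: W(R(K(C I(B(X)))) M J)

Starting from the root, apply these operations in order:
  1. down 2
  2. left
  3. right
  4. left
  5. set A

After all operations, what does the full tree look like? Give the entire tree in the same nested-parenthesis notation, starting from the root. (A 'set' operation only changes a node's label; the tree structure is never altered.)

Answer: W(R(K(C I(B(X)))) A J)

Derivation:
Step 1 (down 2): focus=J path=2 depth=1 children=[] left=['R', 'M'] right=[] parent=W
Step 2 (left): focus=M path=1 depth=1 children=[] left=['R'] right=['J'] parent=W
Step 3 (right): focus=J path=2 depth=1 children=[] left=['R', 'M'] right=[] parent=W
Step 4 (left): focus=M path=1 depth=1 children=[] left=['R'] right=['J'] parent=W
Step 5 (set A): focus=A path=1 depth=1 children=[] left=['R'] right=['J'] parent=W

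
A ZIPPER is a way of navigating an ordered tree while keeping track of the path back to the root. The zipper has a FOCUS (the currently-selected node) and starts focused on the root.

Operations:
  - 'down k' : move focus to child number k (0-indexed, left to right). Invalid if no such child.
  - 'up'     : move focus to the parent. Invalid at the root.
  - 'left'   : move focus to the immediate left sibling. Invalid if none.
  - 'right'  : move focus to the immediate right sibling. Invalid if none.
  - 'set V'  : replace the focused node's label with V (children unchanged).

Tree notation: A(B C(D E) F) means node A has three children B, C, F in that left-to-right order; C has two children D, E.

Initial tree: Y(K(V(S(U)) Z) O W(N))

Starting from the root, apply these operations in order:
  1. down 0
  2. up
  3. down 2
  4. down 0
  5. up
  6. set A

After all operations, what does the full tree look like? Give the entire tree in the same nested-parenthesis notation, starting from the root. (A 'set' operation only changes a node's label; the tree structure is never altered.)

Step 1 (down 0): focus=K path=0 depth=1 children=['V', 'Z'] left=[] right=['O', 'W'] parent=Y
Step 2 (up): focus=Y path=root depth=0 children=['K', 'O', 'W'] (at root)
Step 3 (down 2): focus=W path=2 depth=1 children=['N'] left=['K', 'O'] right=[] parent=Y
Step 4 (down 0): focus=N path=2/0 depth=2 children=[] left=[] right=[] parent=W
Step 5 (up): focus=W path=2 depth=1 children=['N'] left=['K', 'O'] right=[] parent=Y
Step 6 (set A): focus=A path=2 depth=1 children=['N'] left=['K', 'O'] right=[] parent=Y

Answer: Y(K(V(S(U)) Z) O A(N))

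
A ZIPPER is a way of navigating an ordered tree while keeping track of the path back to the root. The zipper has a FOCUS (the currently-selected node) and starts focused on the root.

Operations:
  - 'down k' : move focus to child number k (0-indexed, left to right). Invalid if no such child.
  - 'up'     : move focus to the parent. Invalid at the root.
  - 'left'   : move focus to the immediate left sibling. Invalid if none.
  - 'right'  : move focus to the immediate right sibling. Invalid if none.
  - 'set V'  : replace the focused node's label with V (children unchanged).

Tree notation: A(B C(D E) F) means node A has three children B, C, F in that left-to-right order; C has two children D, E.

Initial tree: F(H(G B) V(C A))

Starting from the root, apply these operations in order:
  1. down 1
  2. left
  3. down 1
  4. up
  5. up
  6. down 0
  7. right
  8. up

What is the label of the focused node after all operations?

Step 1 (down 1): focus=V path=1 depth=1 children=['C', 'A'] left=['H'] right=[] parent=F
Step 2 (left): focus=H path=0 depth=1 children=['G', 'B'] left=[] right=['V'] parent=F
Step 3 (down 1): focus=B path=0/1 depth=2 children=[] left=['G'] right=[] parent=H
Step 4 (up): focus=H path=0 depth=1 children=['G', 'B'] left=[] right=['V'] parent=F
Step 5 (up): focus=F path=root depth=0 children=['H', 'V'] (at root)
Step 6 (down 0): focus=H path=0 depth=1 children=['G', 'B'] left=[] right=['V'] parent=F
Step 7 (right): focus=V path=1 depth=1 children=['C', 'A'] left=['H'] right=[] parent=F
Step 8 (up): focus=F path=root depth=0 children=['H', 'V'] (at root)

Answer: F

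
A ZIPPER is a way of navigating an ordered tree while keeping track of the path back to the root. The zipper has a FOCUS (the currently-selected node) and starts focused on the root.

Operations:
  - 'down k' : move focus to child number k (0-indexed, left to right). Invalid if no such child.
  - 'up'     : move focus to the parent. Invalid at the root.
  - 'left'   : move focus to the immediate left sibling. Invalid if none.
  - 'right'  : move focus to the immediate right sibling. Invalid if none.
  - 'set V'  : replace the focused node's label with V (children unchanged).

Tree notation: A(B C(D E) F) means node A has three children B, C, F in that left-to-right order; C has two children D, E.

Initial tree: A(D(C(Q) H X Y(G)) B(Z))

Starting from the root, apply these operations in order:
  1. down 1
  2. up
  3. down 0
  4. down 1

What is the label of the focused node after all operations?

Step 1 (down 1): focus=B path=1 depth=1 children=['Z'] left=['D'] right=[] parent=A
Step 2 (up): focus=A path=root depth=0 children=['D', 'B'] (at root)
Step 3 (down 0): focus=D path=0 depth=1 children=['C', 'H', 'X', 'Y'] left=[] right=['B'] parent=A
Step 4 (down 1): focus=H path=0/1 depth=2 children=[] left=['C'] right=['X', 'Y'] parent=D

Answer: H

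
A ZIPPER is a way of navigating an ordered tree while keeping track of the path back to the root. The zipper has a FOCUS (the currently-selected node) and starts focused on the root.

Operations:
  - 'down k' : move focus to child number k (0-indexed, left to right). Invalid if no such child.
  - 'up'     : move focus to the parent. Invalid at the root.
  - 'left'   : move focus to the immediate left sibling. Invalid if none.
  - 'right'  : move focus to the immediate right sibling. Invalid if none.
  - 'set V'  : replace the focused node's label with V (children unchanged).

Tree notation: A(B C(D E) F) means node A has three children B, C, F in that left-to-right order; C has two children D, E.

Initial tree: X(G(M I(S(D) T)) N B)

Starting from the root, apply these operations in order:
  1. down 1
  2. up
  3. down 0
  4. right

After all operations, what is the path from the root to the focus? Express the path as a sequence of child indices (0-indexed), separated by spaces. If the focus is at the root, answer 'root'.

Step 1 (down 1): focus=N path=1 depth=1 children=[] left=['G'] right=['B'] parent=X
Step 2 (up): focus=X path=root depth=0 children=['G', 'N', 'B'] (at root)
Step 3 (down 0): focus=G path=0 depth=1 children=['M', 'I'] left=[] right=['N', 'B'] parent=X
Step 4 (right): focus=N path=1 depth=1 children=[] left=['G'] right=['B'] parent=X

Answer: 1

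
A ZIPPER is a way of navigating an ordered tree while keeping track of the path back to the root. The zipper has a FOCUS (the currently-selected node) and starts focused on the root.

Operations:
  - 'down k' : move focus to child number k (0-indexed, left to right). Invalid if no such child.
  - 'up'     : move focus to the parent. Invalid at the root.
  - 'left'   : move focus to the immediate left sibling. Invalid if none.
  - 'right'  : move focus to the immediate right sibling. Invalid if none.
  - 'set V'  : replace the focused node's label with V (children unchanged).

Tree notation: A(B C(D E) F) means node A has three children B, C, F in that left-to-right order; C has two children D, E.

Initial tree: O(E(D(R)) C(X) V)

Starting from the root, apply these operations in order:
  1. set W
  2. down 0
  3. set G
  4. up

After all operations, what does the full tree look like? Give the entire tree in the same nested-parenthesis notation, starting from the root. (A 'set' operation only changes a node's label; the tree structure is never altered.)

Answer: W(G(D(R)) C(X) V)

Derivation:
Step 1 (set W): focus=W path=root depth=0 children=['E', 'C', 'V'] (at root)
Step 2 (down 0): focus=E path=0 depth=1 children=['D'] left=[] right=['C', 'V'] parent=W
Step 3 (set G): focus=G path=0 depth=1 children=['D'] left=[] right=['C', 'V'] parent=W
Step 4 (up): focus=W path=root depth=0 children=['G', 'C', 'V'] (at root)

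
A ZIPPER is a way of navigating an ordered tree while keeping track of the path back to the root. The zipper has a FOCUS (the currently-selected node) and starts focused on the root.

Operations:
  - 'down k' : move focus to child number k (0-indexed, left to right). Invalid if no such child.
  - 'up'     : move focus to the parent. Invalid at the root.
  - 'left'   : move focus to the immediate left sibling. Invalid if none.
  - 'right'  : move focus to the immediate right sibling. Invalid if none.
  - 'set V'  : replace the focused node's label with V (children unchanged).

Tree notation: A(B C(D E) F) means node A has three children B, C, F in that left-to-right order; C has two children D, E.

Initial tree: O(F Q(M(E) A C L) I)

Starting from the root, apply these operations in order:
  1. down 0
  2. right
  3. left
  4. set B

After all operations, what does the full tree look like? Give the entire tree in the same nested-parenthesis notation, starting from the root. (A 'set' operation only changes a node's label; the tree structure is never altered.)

Answer: O(B Q(M(E) A C L) I)

Derivation:
Step 1 (down 0): focus=F path=0 depth=1 children=[] left=[] right=['Q', 'I'] parent=O
Step 2 (right): focus=Q path=1 depth=1 children=['M', 'A', 'C', 'L'] left=['F'] right=['I'] parent=O
Step 3 (left): focus=F path=0 depth=1 children=[] left=[] right=['Q', 'I'] parent=O
Step 4 (set B): focus=B path=0 depth=1 children=[] left=[] right=['Q', 'I'] parent=O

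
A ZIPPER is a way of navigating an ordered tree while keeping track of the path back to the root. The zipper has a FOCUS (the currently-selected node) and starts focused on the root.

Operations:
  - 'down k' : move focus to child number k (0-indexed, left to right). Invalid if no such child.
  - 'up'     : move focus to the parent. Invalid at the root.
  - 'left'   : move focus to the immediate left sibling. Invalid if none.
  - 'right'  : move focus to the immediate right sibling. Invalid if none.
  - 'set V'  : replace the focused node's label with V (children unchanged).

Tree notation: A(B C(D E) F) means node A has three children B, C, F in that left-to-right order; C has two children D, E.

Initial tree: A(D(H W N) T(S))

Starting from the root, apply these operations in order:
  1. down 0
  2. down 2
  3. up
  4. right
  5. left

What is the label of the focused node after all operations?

Step 1 (down 0): focus=D path=0 depth=1 children=['H', 'W', 'N'] left=[] right=['T'] parent=A
Step 2 (down 2): focus=N path=0/2 depth=2 children=[] left=['H', 'W'] right=[] parent=D
Step 3 (up): focus=D path=0 depth=1 children=['H', 'W', 'N'] left=[] right=['T'] parent=A
Step 4 (right): focus=T path=1 depth=1 children=['S'] left=['D'] right=[] parent=A
Step 5 (left): focus=D path=0 depth=1 children=['H', 'W', 'N'] left=[] right=['T'] parent=A

Answer: D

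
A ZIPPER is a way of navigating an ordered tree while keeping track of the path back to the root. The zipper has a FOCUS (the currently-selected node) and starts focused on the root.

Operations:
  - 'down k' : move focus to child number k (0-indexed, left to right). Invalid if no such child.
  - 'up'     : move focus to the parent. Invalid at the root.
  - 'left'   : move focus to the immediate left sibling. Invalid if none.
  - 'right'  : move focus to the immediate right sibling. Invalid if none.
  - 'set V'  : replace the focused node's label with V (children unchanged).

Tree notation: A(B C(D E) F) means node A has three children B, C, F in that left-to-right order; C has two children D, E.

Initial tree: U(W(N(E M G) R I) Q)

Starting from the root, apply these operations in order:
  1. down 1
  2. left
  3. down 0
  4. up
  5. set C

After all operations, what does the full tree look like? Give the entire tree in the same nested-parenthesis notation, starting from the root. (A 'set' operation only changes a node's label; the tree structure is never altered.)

Step 1 (down 1): focus=Q path=1 depth=1 children=[] left=['W'] right=[] parent=U
Step 2 (left): focus=W path=0 depth=1 children=['N', 'R', 'I'] left=[] right=['Q'] parent=U
Step 3 (down 0): focus=N path=0/0 depth=2 children=['E', 'M', 'G'] left=[] right=['R', 'I'] parent=W
Step 4 (up): focus=W path=0 depth=1 children=['N', 'R', 'I'] left=[] right=['Q'] parent=U
Step 5 (set C): focus=C path=0 depth=1 children=['N', 'R', 'I'] left=[] right=['Q'] parent=U

Answer: U(C(N(E M G) R I) Q)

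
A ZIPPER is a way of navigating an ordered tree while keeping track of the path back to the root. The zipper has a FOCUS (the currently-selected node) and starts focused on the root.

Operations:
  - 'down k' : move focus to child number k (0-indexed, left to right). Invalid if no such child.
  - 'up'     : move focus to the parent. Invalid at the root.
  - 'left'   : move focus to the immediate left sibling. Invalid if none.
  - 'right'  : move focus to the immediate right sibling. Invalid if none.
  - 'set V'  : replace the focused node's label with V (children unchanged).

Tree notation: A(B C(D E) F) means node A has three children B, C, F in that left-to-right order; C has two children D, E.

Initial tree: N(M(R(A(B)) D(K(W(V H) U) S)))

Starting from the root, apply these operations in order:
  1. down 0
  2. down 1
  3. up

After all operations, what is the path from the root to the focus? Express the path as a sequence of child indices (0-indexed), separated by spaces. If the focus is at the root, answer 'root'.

Answer: 0

Derivation:
Step 1 (down 0): focus=M path=0 depth=1 children=['R', 'D'] left=[] right=[] parent=N
Step 2 (down 1): focus=D path=0/1 depth=2 children=['K', 'S'] left=['R'] right=[] parent=M
Step 3 (up): focus=M path=0 depth=1 children=['R', 'D'] left=[] right=[] parent=N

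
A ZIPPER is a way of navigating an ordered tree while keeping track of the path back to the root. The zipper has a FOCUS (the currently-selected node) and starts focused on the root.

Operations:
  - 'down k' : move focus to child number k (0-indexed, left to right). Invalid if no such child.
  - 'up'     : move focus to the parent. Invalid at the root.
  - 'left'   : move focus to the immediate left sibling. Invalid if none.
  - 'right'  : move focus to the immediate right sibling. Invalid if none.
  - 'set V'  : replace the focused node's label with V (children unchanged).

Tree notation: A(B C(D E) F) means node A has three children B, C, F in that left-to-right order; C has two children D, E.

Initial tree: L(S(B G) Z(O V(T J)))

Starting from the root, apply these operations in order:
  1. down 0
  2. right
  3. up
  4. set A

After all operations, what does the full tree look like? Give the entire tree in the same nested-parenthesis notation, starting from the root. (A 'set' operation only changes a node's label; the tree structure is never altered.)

Answer: A(S(B G) Z(O V(T J)))

Derivation:
Step 1 (down 0): focus=S path=0 depth=1 children=['B', 'G'] left=[] right=['Z'] parent=L
Step 2 (right): focus=Z path=1 depth=1 children=['O', 'V'] left=['S'] right=[] parent=L
Step 3 (up): focus=L path=root depth=0 children=['S', 'Z'] (at root)
Step 4 (set A): focus=A path=root depth=0 children=['S', 'Z'] (at root)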